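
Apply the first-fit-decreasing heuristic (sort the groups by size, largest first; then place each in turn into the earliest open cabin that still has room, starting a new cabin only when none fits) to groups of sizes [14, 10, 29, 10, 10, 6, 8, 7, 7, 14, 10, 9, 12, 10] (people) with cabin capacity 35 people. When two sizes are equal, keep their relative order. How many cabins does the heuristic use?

5

Sorted descending: 29, 14, 14, 12, 10, 10, 10, 10, 10, 9, 8, 7, 7, 6.
  29 → cabin 1 (new)  [load 29/35]
  14 → cabin 2 (new)  [load 14/35]
  14 → cabin 2  [load 28/35]
  12 → cabin 3 (new)  [load 12/35]
  10 → cabin 3  [load 22/35]
  10 → cabin 3  [load 32/35]
  10 → cabin 4 (new)  [load 10/35]
  10 → cabin 4  [load 20/35]
  10 → cabin 4  [load 30/35]
  9 → cabin 5 (new)  [load 9/35]
  8 → cabin 5  [load 17/35]
  7 → cabin 2  [load 35/35]
  7 → cabin 5  [load 24/35]
  6 → cabin 1  [load 35/35]
5 cabins opened.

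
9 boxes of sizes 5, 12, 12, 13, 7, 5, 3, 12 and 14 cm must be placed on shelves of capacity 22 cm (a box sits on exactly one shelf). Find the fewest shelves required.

5

Total = 14 + 13 + 12 + 12 + 12 + 7 + 5 + 5 + 3 = 83 cm.
Lower bound: ⌈83/22⌉ = 4 shelves.
Also, 5 boxes each exceed 11 cm, and no two of those can share a shelf, so at least 5 shelves are needed.
A packing using 5 shelves:
  shelf 1: 14 + 7 = 21
  shelf 2: 13 + 5 + 3 = 21
  shelf 3: 12 + 5 = 17
  shelf 4: 12 = 12
  shelf 5: 12 = 12
This matches the lower bound, so 5 is optimal.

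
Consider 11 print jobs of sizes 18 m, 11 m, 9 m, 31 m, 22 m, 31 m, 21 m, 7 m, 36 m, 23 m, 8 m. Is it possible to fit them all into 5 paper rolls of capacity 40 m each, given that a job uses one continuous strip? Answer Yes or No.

Total = 217 m; ⌈217/40⌉ = 6.
At least 6 paper rolls are required, but only 5 are allowed.

No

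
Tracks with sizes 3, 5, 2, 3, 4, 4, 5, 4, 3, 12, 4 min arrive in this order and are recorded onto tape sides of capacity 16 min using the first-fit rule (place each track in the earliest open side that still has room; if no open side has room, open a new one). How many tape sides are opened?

  3 → side 1 (new)  [load 3/16]
  5 → side 1  [load 8/16]
  2 → side 1  [load 10/16]
  3 → side 1  [load 13/16]
  4 → side 2 (new)  [load 4/16]
  4 → side 2  [load 8/16]
  5 → side 2  [load 13/16]
  4 → side 3 (new)  [load 4/16]
  3 → side 1  [load 16/16]
  12 → side 3  [load 16/16]
  4 → side 4 (new)  [load 4/16]
4 tape sides opened.

4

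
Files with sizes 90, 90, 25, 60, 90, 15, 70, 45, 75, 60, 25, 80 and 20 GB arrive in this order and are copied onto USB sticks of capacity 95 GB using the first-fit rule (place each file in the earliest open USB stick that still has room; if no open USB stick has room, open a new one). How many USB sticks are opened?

  90 → USB stick 1 (new)  [load 90/95]
  90 → USB stick 2 (new)  [load 90/95]
  25 → USB stick 3 (new)  [load 25/95]
  60 → USB stick 3  [load 85/95]
  90 → USB stick 4 (new)  [load 90/95]
  15 → USB stick 5 (new)  [load 15/95]
  70 → USB stick 5  [load 85/95]
  45 → USB stick 6 (new)  [load 45/95]
  75 → USB stick 7 (new)  [load 75/95]
  60 → USB stick 8 (new)  [load 60/95]
  25 → USB stick 6  [load 70/95]
  80 → USB stick 9 (new)  [load 80/95]
  20 → USB stick 6  [load 90/95]
9 USB sticks opened.

9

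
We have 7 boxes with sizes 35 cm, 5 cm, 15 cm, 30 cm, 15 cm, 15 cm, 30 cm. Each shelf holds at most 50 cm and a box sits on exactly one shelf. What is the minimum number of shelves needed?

3

Total = 35 + 30 + 30 + 15 + 15 + 15 + 5 = 145 cm.
Lower bound: ⌈145/50⌉ = 3 shelves.
A packing using 3 shelves:
  shelf 1: 35 + 15 = 50
  shelf 2: 30 + 15 + 5 = 50
  shelf 3: 30 + 15 = 45
This matches the lower bound, so 3 is optimal.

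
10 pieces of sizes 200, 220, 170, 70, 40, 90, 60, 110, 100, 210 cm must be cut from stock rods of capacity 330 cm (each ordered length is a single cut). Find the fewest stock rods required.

4

Total = 220 + 210 + 200 + 170 + 110 + 100 + 90 + 70 + 60 + 40 = 1270 cm.
Lower bound: ⌈1270/330⌉ = 4 stock rods.
A packing using 4 stock rods:
  stock rod 1: 220 + 110 = 330
  stock rod 2: 210 + 100 = 310
  stock rod 3: 200 + 90 + 40 = 330
  stock rod 4: 170 + 70 + 60 = 300
This matches the lower bound, so 4 is optimal.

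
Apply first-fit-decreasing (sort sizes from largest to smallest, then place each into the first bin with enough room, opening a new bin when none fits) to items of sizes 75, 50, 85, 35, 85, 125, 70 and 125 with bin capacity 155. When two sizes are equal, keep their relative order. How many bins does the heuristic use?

Sorted descending: 125, 125, 85, 85, 75, 70, 50, 35.
  125 → bin 1 (new)  [load 125/155]
  125 → bin 2 (new)  [load 125/155]
  85 → bin 3 (new)  [load 85/155]
  85 → bin 4 (new)  [load 85/155]
  75 → bin 5 (new)  [load 75/155]
  70 → bin 3  [load 155/155]
  50 → bin 4  [load 135/155]
  35 → bin 5  [load 110/155]
5 bins opened.

5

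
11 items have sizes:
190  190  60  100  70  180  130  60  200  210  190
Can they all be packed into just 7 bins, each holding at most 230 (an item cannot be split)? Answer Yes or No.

Total = 1580; ⌈1580/230⌉ = 7.
The bound of 7 does not rule out 7, but exhaustive search shows no assignment into 7 bins of capacity 230 exists — the minimum is 8.

No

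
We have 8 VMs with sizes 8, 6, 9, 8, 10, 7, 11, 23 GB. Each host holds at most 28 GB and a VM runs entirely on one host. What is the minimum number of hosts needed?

Total = 23 + 11 + 10 + 9 + 8 + 8 + 7 + 6 = 82 GB.
Lower bound: ⌈82/28⌉ = 3 hosts.
A packing using 4 hosts:
  host 1: 23 = 23
  host 2: 11 + 10 + 7 = 28
  host 3: 9 + 8 + 8 = 25
  host 4: 6 = 6
No arrangement into 3 hosts stays within capacity, so 4 is optimal.

4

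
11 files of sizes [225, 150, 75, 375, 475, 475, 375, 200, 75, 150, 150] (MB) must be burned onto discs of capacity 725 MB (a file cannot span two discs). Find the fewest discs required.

4

Total = 475 + 475 + 375 + 375 + 225 + 200 + 150 + 150 + 150 + 75 + 75 = 2725 MB.
Lower bound: ⌈2725/725⌉ = 4 discs.
A packing using 4 discs:
  disc 1: 475 + 225 = 700
  disc 2: 475 + 200 = 675
  disc 3: 375 + 150 + 150 = 675
  disc 4: 375 + 150 + 75 + 75 = 675
This matches the lower bound, so 4 is optimal.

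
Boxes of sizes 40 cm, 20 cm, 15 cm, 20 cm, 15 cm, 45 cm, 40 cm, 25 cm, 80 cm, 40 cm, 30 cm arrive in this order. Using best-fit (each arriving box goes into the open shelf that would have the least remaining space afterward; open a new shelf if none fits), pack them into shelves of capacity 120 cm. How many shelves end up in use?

  40 → shelf 1 (new)  [load 40/120]
  20 → shelf 1  [load 60/120]
  15 → shelf 1  [load 75/120]
  20 → shelf 1  [load 95/120]
  15 → shelf 1  [load 110/120]
  45 → shelf 2 (new)  [load 45/120]
  40 → shelf 2  [load 85/120]
  25 → shelf 2  [load 110/120]
  80 → shelf 3 (new)  [load 80/120]
  40 → shelf 3  [load 120/120]
  30 → shelf 4 (new)  [load 30/120]
4 shelves opened.

4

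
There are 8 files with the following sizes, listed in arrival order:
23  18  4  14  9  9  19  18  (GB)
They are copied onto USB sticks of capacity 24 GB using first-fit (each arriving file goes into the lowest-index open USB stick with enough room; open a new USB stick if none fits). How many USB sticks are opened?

  23 → USB stick 1 (new)  [load 23/24]
  18 → USB stick 2 (new)  [load 18/24]
  4 → USB stick 2  [load 22/24]
  14 → USB stick 3 (new)  [load 14/24]
  9 → USB stick 3  [load 23/24]
  9 → USB stick 4 (new)  [load 9/24]
  19 → USB stick 5 (new)  [load 19/24]
  18 → USB stick 6 (new)  [load 18/24]
6 USB sticks opened.

6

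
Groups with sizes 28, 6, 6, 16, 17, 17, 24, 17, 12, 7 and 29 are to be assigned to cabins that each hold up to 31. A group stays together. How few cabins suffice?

Total = 29 + 28 + 24 + 17 + 17 + 17 + 16 + 12 + 7 + 6 + 6 = 179.
Lower bound: ⌈179/31⌉ = 6 cabins.
Also, 7 groups each exceed 31/2, and no two of those can share a cabin, so at least 7 cabins are needed.
A packing using 7 cabins:
  cabin 1: 29 = 29
  cabin 2: 28 = 28
  cabin 3: 24 + 7 = 31
  cabin 4: 17 + 12 = 29
  cabin 5: 17 + 6 + 6 = 29
  cabin 6: 17 = 17
  cabin 7: 16 = 16
This matches the lower bound, so 7 is optimal.

7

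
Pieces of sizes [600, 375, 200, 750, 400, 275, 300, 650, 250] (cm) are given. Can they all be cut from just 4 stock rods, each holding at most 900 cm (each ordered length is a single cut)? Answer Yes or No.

No

Total = 3800 cm; ⌈3800/900⌉ = 5.
At least 5 stock rods are required, but only 4 are allowed.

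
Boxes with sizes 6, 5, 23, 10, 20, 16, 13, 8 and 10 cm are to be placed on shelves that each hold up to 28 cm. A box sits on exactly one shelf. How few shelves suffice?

5

Total = 23 + 20 + 16 + 13 + 10 + 10 + 8 + 6 + 5 = 111 cm.
Lower bound: ⌈111/28⌉ = 4 shelves.
A packing using 5 shelves:
  shelf 1: 23 + 5 = 28
  shelf 2: 20 + 8 = 28
  shelf 3: 16 + 10 = 26
  shelf 4: 13 + 10 = 23
  shelf 5: 6 = 6
No arrangement into 4 shelves stays within capacity, so 5 is optimal.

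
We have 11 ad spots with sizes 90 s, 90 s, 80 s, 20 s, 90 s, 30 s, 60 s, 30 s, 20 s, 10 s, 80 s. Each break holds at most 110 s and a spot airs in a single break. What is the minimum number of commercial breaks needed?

6

Total = 90 + 90 + 90 + 80 + 80 + 60 + 30 + 30 + 20 + 20 + 10 = 600 s.
Lower bound: ⌈600/110⌉ = 6 commercial breaks.
A packing using 6 commercial breaks:
  break 1: 90 + 20 = 110
  break 2: 90 + 20 = 110
  break 3: 90 + 10 = 100
  break 4: 80 + 30 = 110
  break 5: 80 + 30 = 110
  break 6: 60 = 60
This matches the lower bound, so 6 is optimal.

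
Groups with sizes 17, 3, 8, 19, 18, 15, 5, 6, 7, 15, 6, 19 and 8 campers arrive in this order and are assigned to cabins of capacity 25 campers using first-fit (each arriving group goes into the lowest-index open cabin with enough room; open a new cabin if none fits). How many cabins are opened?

  17 → cabin 1 (new)  [load 17/25]
  3 → cabin 1  [load 20/25]
  8 → cabin 2 (new)  [load 8/25]
  19 → cabin 3 (new)  [load 19/25]
  18 → cabin 4 (new)  [load 18/25]
  15 → cabin 2  [load 23/25]
  5 → cabin 1  [load 25/25]
  6 → cabin 3  [load 25/25]
  7 → cabin 4  [load 25/25]
  15 → cabin 5 (new)  [load 15/25]
  6 → cabin 5  [load 21/25]
  19 → cabin 6 (new)  [load 19/25]
  8 → cabin 7 (new)  [load 8/25]
7 cabins opened.

7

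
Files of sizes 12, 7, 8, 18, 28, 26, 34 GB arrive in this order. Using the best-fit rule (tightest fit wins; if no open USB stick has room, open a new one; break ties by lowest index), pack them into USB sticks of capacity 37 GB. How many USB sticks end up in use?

5

  12 → USB stick 1 (new)  [load 12/37]
  7 → USB stick 1  [load 19/37]
  8 → USB stick 1  [load 27/37]
  18 → USB stick 2 (new)  [load 18/37]
  28 → USB stick 3 (new)  [load 28/37]
  26 → USB stick 4 (new)  [load 26/37]
  34 → USB stick 5 (new)  [load 34/37]
5 USB sticks opened.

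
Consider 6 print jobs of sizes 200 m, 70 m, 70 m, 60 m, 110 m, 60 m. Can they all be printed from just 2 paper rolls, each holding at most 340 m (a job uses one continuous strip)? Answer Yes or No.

Yes

A valid assignment using 2 paper rolls:
  roll 1: 200 + 110 = 310
  roll 2: 70 + 70 + 60 + 60 = 260
Every load is within 340 m, so 2 paper rolls suffice.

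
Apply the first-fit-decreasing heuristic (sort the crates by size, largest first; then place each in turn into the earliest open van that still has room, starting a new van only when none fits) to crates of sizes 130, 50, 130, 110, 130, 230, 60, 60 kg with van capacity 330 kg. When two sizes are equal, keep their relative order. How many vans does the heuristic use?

3

Sorted descending: 230, 130, 130, 130, 110, 60, 60, 50.
  230 → van 1 (new)  [load 230/330]
  130 → van 2 (new)  [load 130/330]
  130 → van 2  [load 260/330]
  130 → van 3 (new)  [load 130/330]
  110 → van 3  [load 240/330]
  60 → van 1  [load 290/330]
  60 → van 2  [load 320/330]
  50 → van 3  [load 290/330]
3 vans opened.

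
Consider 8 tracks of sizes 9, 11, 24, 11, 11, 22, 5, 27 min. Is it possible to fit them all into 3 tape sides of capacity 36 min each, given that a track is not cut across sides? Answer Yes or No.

No

Total = 120 min; ⌈120/36⌉ = 4.
At least 4 tape sides are required, but only 3 are allowed.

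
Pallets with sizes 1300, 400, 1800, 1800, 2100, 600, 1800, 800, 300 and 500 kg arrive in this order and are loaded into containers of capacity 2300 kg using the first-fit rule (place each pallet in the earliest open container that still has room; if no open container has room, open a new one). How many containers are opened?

6

  1300 → container 1 (new)  [load 1300/2300]
  400 → container 1  [load 1700/2300]
  1800 → container 2 (new)  [load 1800/2300]
  1800 → container 3 (new)  [load 1800/2300]
  2100 → container 4 (new)  [load 2100/2300]
  600 → container 1  [load 2300/2300]
  1800 → container 5 (new)  [load 1800/2300]
  800 → container 6 (new)  [load 800/2300]
  300 → container 2  [load 2100/2300]
  500 → container 3  [load 2300/2300]
6 containers opened.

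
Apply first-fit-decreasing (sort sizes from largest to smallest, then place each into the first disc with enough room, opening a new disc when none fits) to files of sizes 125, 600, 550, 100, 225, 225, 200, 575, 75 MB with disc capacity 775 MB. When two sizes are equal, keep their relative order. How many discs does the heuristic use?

4

Sorted descending: 600, 575, 550, 225, 225, 200, 125, 100, 75.
  600 → disc 1 (new)  [load 600/775]
  575 → disc 2 (new)  [load 575/775]
  550 → disc 3 (new)  [load 550/775]
  225 → disc 3  [load 775/775]
  225 → disc 4 (new)  [load 225/775]
  200 → disc 2  [load 775/775]
  125 → disc 1  [load 725/775]
  100 → disc 4  [load 325/775]
  75 → disc 4  [load 400/775]
4 discs opened.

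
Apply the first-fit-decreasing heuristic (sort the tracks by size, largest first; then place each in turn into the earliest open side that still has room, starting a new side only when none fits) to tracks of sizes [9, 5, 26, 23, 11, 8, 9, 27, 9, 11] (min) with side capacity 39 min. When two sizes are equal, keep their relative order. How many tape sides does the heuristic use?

Sorted descending: 27, 26, 23, 11, 11, 9, 9, 9, 8, 5.
  27 → side 1 (new)  [load 27/39]
  26 → side 2 (new)  [load 26/39]
  23 → side 3 (new)  [load 23/39]
  11 → side 1  [load 38/39]
  11 → side 2  [load 37/39]
  9 → side 3  [load 32/39]
  9 → side 4 (new)  [load 9/39]
  9 → side 4  [load 18/39]
  8 → side 4  [load 26/39]
  5 → side 3  [load 37/39]
4 tape sides opened.

4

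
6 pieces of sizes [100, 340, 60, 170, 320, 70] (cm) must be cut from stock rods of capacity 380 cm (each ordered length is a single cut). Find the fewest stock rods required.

3

Total = 340 + 320 + 170 + 100 + 70 + 60 = 1060 cm.
Lower bound: ⌈1060/380⌉ = 3 stock rods.
A packing using 3 stock rods:
  stock rod 1: 340 = 340
  stock rod 2: 320 + 60 = 380
  stock rod 3: 170 + 100 + 70 = 340
This matches the lower bound, so 3 is optimal.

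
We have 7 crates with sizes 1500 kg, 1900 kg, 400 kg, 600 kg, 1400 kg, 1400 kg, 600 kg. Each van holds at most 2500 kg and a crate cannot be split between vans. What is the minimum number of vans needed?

Total = 1900 + 1500 + 1400 + 1400 + 600 + 600 + 400 = 7800 kg.
Lower bound: ⌈7800/2500⌉ = 4 vans.
A packing using 4 vans:
  van 1: 1900 + 600 = 2500
  van 2: 1500 + 600 + 400 = 2500
  van 3: 1400 = 1400
  van 4: 1400 = 1400
This matches the lower bound, so 4 is optimal.

4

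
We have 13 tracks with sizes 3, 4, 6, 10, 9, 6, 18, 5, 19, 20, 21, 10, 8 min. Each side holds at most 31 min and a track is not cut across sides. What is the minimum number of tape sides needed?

5

Total = 21 + 20 + 19 + 18 + 10 + 10 + 9 + 8 + 6 + 6 + 5 + 4 + 3 = 139 min.
Lower bound: ⌈139/31⌉ = 5 tape sides.
A packing using 5 tape sides:
  side 1: 21 + 10 = 31
  side 2: 20 + 10 = 30
  side 3: 19 + 9 + 3 = 31
  side 4: 18 + 8 + 5 = 31
  side 5: 6 + 6 + 4 = 16
This matches the lower bound, so 5 is optimal.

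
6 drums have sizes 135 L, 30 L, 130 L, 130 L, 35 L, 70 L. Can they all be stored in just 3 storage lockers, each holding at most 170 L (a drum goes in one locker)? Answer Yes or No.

Total = 530 L; ⌈530/170⌉ = 4.
At least 4 storage lockers are required, but only 3 are allowed.

No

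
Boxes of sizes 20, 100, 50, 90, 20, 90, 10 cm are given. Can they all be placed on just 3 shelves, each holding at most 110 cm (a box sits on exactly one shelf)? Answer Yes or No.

Total = 380 cm; ⌈380/110⌉ = 4.
At least 4 shelves are required, but only 3 are allowed.

No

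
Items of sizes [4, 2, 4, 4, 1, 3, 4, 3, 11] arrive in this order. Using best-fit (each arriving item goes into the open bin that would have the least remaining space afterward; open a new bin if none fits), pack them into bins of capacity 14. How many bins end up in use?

  4 → bin 1 (new)  [load 4/14]
  2 → bin 1  [load 6/14]
  4 → bin 1  [load 10/14]
  4 → bin 1  [load 14/14]
  1 → bin 2 (new)  [load 1/14]
  3 → bin 2  [load 4/14]
  4 → bin 2  [load 8/14]
  3 → bin 2  [load 11/14]
  11 → bin 3 (new)  [load 11/14]
3 bins opened.

3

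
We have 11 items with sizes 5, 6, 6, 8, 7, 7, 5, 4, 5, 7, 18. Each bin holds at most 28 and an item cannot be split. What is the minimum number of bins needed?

3

Total = 18 + 8 + 7 + 7 + 7 + 6 + 6 + 5 + 5 + 5 + 4 = 78.
Lower bound: ⌈78/28⌉ = 3 bins.
A packing using 3 bins:
  bin 1: 18 + 8 = 26
  bin 2: 7 + 7 + 7 + 6 = 27
  bin 3: 6 + 5 + 5 + 5 + 4 = 25
This matches the lower bound, so 3 is optimal.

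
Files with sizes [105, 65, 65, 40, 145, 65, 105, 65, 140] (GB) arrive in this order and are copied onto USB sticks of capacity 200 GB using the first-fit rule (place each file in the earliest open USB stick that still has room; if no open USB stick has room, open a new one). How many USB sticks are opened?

5

  105 → USB stick 1 (new)  [load 105/200]
  65 → USB stick 1  [load 170/200]
  65 → USB stick 2 (new)  [load 65/200]
  40 → USB stick 2  [load 105/200]
  145 → USB stick 3 (new)  [load 145/200]
  65 → USB stick 2  [load 170/200]
  105 → USB stick 4 (new)  [load 105/200]
  65 → USB stick 4  [load 170/200]
  140 → USB stick 5 (new)  [load 140/200]
5 USB sticks opened.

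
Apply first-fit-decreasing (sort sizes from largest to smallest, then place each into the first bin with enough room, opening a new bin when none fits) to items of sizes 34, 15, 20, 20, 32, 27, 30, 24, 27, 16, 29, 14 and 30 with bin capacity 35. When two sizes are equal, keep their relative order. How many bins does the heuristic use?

Sorted descending: 34, 32, 30, 30, 29, 27, 27, 24, 20, 20, 16, 15, 14.
  34 → bin 1 (new)  [load 34/35]
  32 → bin 2 (new)  [load 32/35]
  30 → bin 3 (new)  [load 30/35]
  30 → bin 4 (new)  [load 30/35]
  29 → bin 5 (new)  [load 29/35]
  27 → bin 6 (new)  [load 27/35]
  27 → bin 7 (new)  [load 27/35]
  24 → bin 8 (new)  [load 24/35]
  20 → bin 9 (new)  [load 20/35]
  20 → bin 10 (new)  [load 20/35]
  16 → bin 11 (new)  [load 16/35]
  15 → bin 9  [load 35/35]
  14 → bin 10  [load 34/35]
11 bins opened.

11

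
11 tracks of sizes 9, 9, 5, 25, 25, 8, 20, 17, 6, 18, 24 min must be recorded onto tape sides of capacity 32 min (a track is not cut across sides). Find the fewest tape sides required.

6

Total = 25 + 25 + 24 + 20 + 18 + 17 + 9 + 9 + 8 + 6 + 5 = 166 min.
Lower bound: ⌈166/32⌉ = 6 tape sides.
A packing using 6 tape sides:
  side 1: 25 + 6 = 31
  side 2: 25 + 5 = 30
  side 3: 24 + 8 = 32
  side 4: 20 + 9 = 29
  side 5: 18 + 9 = 27
  side 6: 17 = 17
This matches the lower bound, so 6 is optimal.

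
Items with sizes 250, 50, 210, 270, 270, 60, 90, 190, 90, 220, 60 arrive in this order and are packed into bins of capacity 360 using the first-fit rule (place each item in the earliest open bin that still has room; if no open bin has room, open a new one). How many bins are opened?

  250 → bin 1 (new)  [load 250/360]
  50 → bin 1  [load 300/360]
  210 → bin 2 (new)  [load 210/360]
  270 → bin 3 (new)  [load 270/360]
  270 → bin 4 (new)  [load 270/360]
  60 → bin 1  [load 360/360]
  90 → bin 2  [load 300/360]
  190 → bin 5 (new)  [load 190/360]
  90 → bin 3  [load 360/360]
  220 → bin 6 (new)  [load 220/360]
  60 → bin 2  [load 360/360]
6 bins opened.

6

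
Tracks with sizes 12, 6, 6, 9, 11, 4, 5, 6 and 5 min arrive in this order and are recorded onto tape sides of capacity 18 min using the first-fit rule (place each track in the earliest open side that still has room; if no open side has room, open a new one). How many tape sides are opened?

4

  12 → side 1 (new)  [load 12/18]
  6 → side 1  [load 18/18]
  6 → side 2 (new)  [load 6/18]
  9 → side 2  [load 15/18]
  11 → side 3 (new)  [load 11/18]
  4 → side 3  [load 15/18]
  5 → side 4 (new)  [load 5/18]
  6 → side 4  [load 11/18]
  5 → side 4  [load 16/18]
4 tape sides opened.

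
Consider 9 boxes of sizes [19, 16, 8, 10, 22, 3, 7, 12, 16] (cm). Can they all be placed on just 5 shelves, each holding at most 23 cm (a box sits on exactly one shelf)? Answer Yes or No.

No

Total = 113 cm; ⌈113/23⌉ = 5.
The bound of 5 does not rule out 5, but exhaustive search shows no assignment into 5 shelves of capacity 23 cm exists — the minimum is 6.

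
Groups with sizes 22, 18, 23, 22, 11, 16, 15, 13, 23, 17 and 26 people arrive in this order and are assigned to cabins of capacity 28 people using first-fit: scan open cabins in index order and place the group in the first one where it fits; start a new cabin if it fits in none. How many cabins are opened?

  22 → cabin 1 (new)  [load 22/28]
  18 → cabin 2 (new)  [load 18/28]
  23 → cabin 3 (new)  [load 23/28]
  22 → cabin 4 (new)  [load 22/28]
  11 → cabin 5 (new)  [load 11/28]
  16 → cabin 5  [load 27/28]
  15 → cabin 6 (new)  [load 15/28]
  13 → cabin 6  [load 28/28]
  23 → cabin 7 (new)  [load 23/28]
  17 → cabin 8 (new)  [load 17/28]
  26 → cabin 9 (new)  [load 26/28]
9 cabins opened.

9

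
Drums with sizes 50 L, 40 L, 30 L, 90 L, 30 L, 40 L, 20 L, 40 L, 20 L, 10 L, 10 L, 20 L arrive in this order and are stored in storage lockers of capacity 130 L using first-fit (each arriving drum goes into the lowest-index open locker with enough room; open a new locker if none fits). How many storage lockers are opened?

  50 → locker 1 (new)  [load 50/130]
  40 → locker 1  [load 90/130]
  30 → locker 1  [load 120/130]
  90 → locker 2 (new)  [load 90/130]
  30 → locker 2  [load 120/130]
  40 → locker 3 (new)  [load 40/130]
  20 → locker 3  [load 60/130]
  40 → locker 3  [load 100/130]
  20 → locker 3  [load 120/130]
  10 → locker 1  [load 130/130]
  10 → locker 2  [load 130/130]
  20 → locker 4 (new)  [load 20/130]
4 storage lockers opened.

4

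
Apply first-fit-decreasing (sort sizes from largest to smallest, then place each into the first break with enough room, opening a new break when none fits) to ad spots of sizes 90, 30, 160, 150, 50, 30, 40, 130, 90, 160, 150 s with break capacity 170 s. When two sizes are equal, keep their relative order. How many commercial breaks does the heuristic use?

7

Sorted descending: 160, 160, 150, 150, 130, 90, 90, 50, 40, 30, 30.
  160 → break 1 (new)  [load 160/170]
  160 → break 2 (new)  [load 160/170]
  150 → break 3 (new)  [load 150/170]
  150 → break 4 (new)  [load 150/170]
  130 → break 5 (new)  [load 130/170]
  90 → break 6 (new)  [load 90/170]
  90 → break 7 (new)  [load 90/170]
  50 → break 6  [load 140/170]
  40 → break 5  [load 170/170]
  30 → break 6  [load 170/170]
  30 → break 7  [load 120/170]
7 commercial breaks opened.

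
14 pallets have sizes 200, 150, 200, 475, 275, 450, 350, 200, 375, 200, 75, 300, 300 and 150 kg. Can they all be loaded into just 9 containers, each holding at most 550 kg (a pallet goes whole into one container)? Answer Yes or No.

A valid assignment using 8 containers:
  container 1: 475 + 75 = 550
  container 2: 450 = 450
  container 3: 375 + 150 = 525
  container 4: 350 + 200 = 550
  container 5: 300 + 200 = 500
  container 6: 300 + 200 = 500
  container 7: 275 + 200 = 475
  container 8: 150 = 150
That uses only 8 ≤ 9, so 9 containers are enough.

Yes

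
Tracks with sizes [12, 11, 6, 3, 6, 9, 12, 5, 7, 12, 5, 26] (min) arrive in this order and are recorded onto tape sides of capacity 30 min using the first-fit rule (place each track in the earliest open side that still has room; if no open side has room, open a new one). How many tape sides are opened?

  12 → side 1 (new)  [load 12/30]
  11 → side 1  [load 23/30]
  6 → side 1  [load 29/30]
  3 → side 2 (new)  [load 3/30]
  6 → side 2  [load 9/30]
  9 → side 2  [load 18/30]
  12 → side 2  [load 30/30]
  5 → side 3 (new)  [load 5/30]
  7 → side 3  [load 12/30]
  12 → side 3  [load 24/30]
  5 → side 3  [load 29/30]
  26 → side 4 (new)  [load 26/30]
4 tape sides opened.

4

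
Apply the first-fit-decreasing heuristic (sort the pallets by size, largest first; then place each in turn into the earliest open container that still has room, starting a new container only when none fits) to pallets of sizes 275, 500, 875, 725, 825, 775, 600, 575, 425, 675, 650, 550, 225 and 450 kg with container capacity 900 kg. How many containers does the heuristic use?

Sorted descending: 875, 825, 775, 725, 675, 650, 600, 575, 550, 500, 450, 425, 275, 225.
  875 → container 1 (new)  [load 875/900]
  825 → container 2 (new)  [load 825/900]
  775 → container 3 (new)  [load 775/900]
  725 → container 4 (new)  [load 725/900]
  675 → container 5 (new)  [load 675/900]
  650 → container 6 (new)  [load 650/900]
  600 → container 7 (new)  [load 600/900]
  575 → container 8 (new)  [load 575/900]
  550 → container 9 (new)  [load 550/900]
  500 → container 10 (new)  [load 500/900]
  450 → container 11 (new)  [load 450/900]
  425 → container 11  [load 875/900]
  275 → container 7  [load 875/900]
  225 → container 5  [load 900/900]
11 containers opened.

11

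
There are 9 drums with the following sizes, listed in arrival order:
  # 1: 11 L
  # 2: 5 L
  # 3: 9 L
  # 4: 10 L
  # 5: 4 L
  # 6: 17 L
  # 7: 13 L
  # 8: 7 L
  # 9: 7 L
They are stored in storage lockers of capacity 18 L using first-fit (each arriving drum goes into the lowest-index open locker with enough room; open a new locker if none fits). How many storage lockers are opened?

6

  11 → locker 1 (new)  [load 11/18]
  5 → locker 1  [load 16/18]
  9 → locker 2 (new)  [load 9/18]
  10 → locker 3 (new)  [load 10/18]
  4 → locker 2  [load 13/18]
  17 → locker 4 (new)  [load 17/18]
  13 → locker 5 (new)  [load 13/18]
  7 → locker 3  [load 17/18]
  7 → locker 6 (new)  [load 7/18]
6 storage lockers opened.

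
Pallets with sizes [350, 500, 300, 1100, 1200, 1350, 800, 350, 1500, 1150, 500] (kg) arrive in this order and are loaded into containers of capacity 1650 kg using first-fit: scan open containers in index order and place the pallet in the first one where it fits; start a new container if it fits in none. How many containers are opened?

  350 → container 1 (new)  [load 350/1650]
  500 → container 1  [load 850/1650]
  300 → container 1  [load 1150/1650]
  1100 → container 2 (new)  [load 1100/1650]
  1200 → container 3 (new)  [load 1200/1650]
  1350 → container 4 (new)  [load 1350/1650]
  800 → container 5 (new)  [load 800/1650]
  350 → container 1  [load 1500/1650]
  1500 → container 6 (new)  [load 1500/1650]
  1150 → container 7 (new)  [load 1150/1650]
  500 → container 2  [load 1600/1650]
7 containers opened.

7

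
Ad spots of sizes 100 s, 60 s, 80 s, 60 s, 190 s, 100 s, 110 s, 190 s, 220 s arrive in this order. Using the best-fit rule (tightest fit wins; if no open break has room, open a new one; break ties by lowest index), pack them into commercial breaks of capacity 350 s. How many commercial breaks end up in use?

  100 → break 1 (new)  [load 100/350]
  60 → break 1  [load 160/350]
  80 → break 1  [load 240/350]
  60 → break 1  [load 300/350]
  190 → break 2 (new)  [load 190/350]
  100 → break 2  [load 290/350]
  110 → break 3 (new)  [load 110/350]
  190 → break 3  [load 300/350]
  220 → break 4 (new)  [load 220/350]
4 commercial breaks opened.

4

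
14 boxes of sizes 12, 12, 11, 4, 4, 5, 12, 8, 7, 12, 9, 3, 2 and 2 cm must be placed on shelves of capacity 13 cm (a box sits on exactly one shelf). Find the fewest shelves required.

Total = 12 + 12 + 12 + 12 + 11 + 9 + 8 + 7 + 5 + 4 + 4 + 3 + 2 + 2 = 103 cm.
Lower bound: ⌈103/13⌉ = 8 shelves.
A packing using 9 shelves:
  shelf 1: 12 = 12
  shelf 2: 12 = 12
  shelf 3: 12 = 12
  shelf 4: 12 = 12
  shelf 5: 11 + 2 = 13
  shelf 6: 9 + 4 = 13
  shelf 7: 8 + 5 = 13
  shelf 8: 7 + 4 + 2 = 13
  shelf 9: 3 = 3
No arrangement into 8 shelves stays within capacity, so 9 is optimal.

9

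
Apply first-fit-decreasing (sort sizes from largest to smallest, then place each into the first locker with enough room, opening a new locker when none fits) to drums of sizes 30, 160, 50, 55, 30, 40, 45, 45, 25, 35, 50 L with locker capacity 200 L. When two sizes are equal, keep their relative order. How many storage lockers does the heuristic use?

3

Sorted descending: 160, 55, 50, 50, 45, 45, 40, 35, 30, 30, 25.
  160 → locker 1 (new)  [load 160/200]
  55 → locker 2 (new)  [load 55/200]
  50 → locker 2  [load 105/200]
  50 → locker 2  [load 155/200]
  45 → locker 2  [load 200/200]
  45 → locker 3 (new)  [load 45/200]
  40 → locker 1  [load 200/200]
  35 → locker 3  [load 80/200]
  30 → locker 3  [load 110/200]
  30 → locker 3  [load 140/200]
  25 → locker 3  [load 165/200]
3 storage lockers opened.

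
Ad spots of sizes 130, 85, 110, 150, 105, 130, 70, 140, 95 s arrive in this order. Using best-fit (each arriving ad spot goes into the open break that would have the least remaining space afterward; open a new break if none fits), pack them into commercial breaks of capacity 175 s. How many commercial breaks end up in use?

  130 → break 1 (new)  [load 130/175]
  85 → break 2 (new)  [load 85/175]
  110 → break 3 (new)  [load 110/175]
  150 → break 4 (new)  [load 150/175]
  105 → break 5 (new)  [load 105/175]
  130 → break 6 (new)  [load 130/175]
  70 → break 5  [load 175/175]
  140 → break 7 (new)  [load 140/175]
  95 → break 8 (new)  [load 95/175]
8 commercial breaks opened.

8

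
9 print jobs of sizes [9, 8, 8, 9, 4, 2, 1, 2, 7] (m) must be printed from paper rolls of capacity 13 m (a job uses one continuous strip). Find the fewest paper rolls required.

Total = 9 + 9 + 8 + 8 + 7 + 4 + 2 + 2 + 1 = 50 m.
Lower bound: ⌈50/13⌉ = 4 paper rolls.
Also, 5 print jobs each exceed 13/2 m, and no two of those can share a roll, so at least 5 paper rolls are needed.
A packing using 5 paper rolls:
  roll 1: 9 + 4 = 13
  roll 2: 9 + 2 + 2 = 13
  roll 3: 8 + 1 = 9
  roll 4: 8 = 8
  roll 5: 7 = 7
This matches the lower bound, so 5 is optimal.

5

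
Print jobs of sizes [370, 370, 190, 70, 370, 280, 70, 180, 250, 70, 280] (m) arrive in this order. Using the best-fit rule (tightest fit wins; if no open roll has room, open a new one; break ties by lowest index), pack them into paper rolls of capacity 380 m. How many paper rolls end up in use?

  370 → roll 1 (new)  [load 370/380]
  370 → roll 2 (new)  [load 370/380]
  190 → roll 3 (new)  [load 190/380]
  70 → roll 3  [load 260/380]
  370 → roll 4 (new)  [load 370/380]
  280 → roll 5 (new)  [load 280/380]
  70 → roll 5  [load 350/380]
  180 → roll 6 (new)  [load 180/380]
  250 → roll 7 (new)  [load 250/380]
  70 → roll 3  [load 330/380]
  280 → roll 8 (new)  [load 280/380]
8 paper rolls opened.

8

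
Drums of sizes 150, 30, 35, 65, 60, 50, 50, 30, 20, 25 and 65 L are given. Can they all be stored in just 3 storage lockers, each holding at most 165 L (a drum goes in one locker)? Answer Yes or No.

No

Total = 580 L; ⌈580/165⌉ = 4.
At least 4 storage lockers are required, but only 3 are allowed.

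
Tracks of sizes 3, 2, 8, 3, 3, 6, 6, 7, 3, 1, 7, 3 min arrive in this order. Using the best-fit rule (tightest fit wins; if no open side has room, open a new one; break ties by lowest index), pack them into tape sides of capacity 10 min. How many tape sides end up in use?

6

  3 → side 1 (new)  [load 3/10]
  2 → side 1  [load 5/10]
  8 → side 2 (new)  [load 8/10]
  3 → side 1  [load 8/10]
  3 → side 3 (new)  [load 3/10]
  6 → side 3  [load 9/10]
  6 → side 4 (new)  [load 6/10]
  7 → side 5 (new)  [load 7/10]
  3 → side 5  [load 10/10]
  1 → side 3  [load 10/10]
  7 → side 6 (new)  [load 7/10]
  3 → side 6  [load 10/10]
6 tape sides opened.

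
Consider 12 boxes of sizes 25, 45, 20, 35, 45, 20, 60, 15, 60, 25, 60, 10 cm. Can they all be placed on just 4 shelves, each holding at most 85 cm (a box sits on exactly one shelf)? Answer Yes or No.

No

Total = 420 cm; ⌈420/85⌉ = 5.
At least 5 shelves are required, but only 4 are allowed.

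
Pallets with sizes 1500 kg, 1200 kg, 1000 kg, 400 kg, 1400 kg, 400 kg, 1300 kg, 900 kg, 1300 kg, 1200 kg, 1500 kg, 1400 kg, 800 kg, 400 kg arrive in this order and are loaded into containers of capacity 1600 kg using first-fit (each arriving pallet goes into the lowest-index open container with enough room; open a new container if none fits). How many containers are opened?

11

  1500 → container 1 (new)  [load 1500/1600]
  1200 → container 2 (new)  [load 1200/1600]
  1000 → container 3 (new)  [load 1000/1600]
  400 → container 2  [load 1600/1600]
  1400 → container 4 (new)  [load 1400/1600]
  400 → container 3  [load 1400/1600]
  1300 → container 5 (new)  [load 1300/1600]
  900 → container 6 (new)  [load 900/1600]
  1300 → container 7 (new)  [load 1300/1600]
  1200 → container 8 (new)  [load 1200/1600]
  1500 → container 9 (new)  [load 1500/1600]
  1400 → container 10 (new)  [load 1400/1600]
  800 → container 11 (new)  [load 800/1600]
  400 → container 6  [load 1300/1600]
11 containers opened.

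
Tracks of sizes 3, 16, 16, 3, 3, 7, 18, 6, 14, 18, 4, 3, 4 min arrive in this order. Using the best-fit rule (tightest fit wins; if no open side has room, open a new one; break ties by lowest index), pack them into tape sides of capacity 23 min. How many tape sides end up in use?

6

  3 → side 1 (new)  [load 3/23]
  16 → side 1  [load 19/23]
  16 → side 2 (new)  [load 16/23]
  3 → side 1  [load 22/23]
  3 → side 2  [load 19/23]
  7 → side 3 (new)  [load 7/23]
  18 → side 4 (new)  [load 18/23]
  6 → side 3  [load 13/23]
  14 → side 5 (new)  [load 14/23]
  18 → side 6 (new)  [load 18/23]
  4 → side 2  [load 23/23]
  3 → side 4  [load 21/23]
  4 → side 6  [load 22/23]
6 tape sides opened.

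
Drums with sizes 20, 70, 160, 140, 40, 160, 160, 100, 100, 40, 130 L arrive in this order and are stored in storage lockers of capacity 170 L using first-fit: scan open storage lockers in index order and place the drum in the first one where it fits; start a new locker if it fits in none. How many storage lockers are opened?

8

  20 → locker 1 (new)  [load 20/170]
  70 → locker 1  [load 90/170]
  160 → locker 2 (new)  [load 160/170]
  140 → locker 3 (new)  [load 140/170]
  40 → locker 1  [load 130/170]
  160 → locker 4 (new)  [load 160/170]
  160 → locker 5 (new)  [load 160/170]
  100 → locker 6 (new)  [load 100/170]
  100 → locker 7 (new)  [load 100/170]
  40 → locker 1  [load 170/170]
  130 → locker 8 (new)  [load 130/170]
8 storage lockers opened.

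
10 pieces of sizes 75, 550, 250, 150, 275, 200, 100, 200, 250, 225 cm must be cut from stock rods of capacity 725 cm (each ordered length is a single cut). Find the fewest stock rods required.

Total = 550 + 275 + 250 + 250 + 225 + 200 + 200 + 150 + 100 + 75 = 2275 cm.
Lower bound: ⌈2275/725⌉ = 4 stock rods.
A packing using 4 stock rods:
  stock rod 1: 550 + 150 = 700
  stock rod 2: 275 + 250 + 200 = 725
  stock rod 3: 250 + 225 + 200 = 675
  stock rod 4: 100 + 75 = 175
This matches the lower bound, so 4 is optimal.

4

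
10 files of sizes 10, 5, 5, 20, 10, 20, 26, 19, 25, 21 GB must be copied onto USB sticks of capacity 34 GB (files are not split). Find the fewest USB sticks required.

6

Total = 26 + 25 + 21 + 20 + 20 + 19 + 10 + 10 + 5 + 5 = 161 GB.
Lower bound: ⌈161/34⌉ = 5 USB sticks.
Also, 6 files each exceed 17 GB, and no two of those can share a USB stick, so at least 6 USB sticks are needed.
A packing using 6 USB sticks:
  USB stick 1: 26 + 5 = 31
  USB stick 2: 25 + 5 = 30
  USB stick 3: 21 + 10 = 31
  USB stick 4: 20 + 10 = 30
  USB stick 5: 20 = 20
  USB stick 6: 19 = 19
This matches the lower bound, so 6 is optimal.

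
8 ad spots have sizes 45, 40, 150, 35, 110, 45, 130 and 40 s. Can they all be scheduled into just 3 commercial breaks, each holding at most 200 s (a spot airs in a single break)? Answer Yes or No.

Total = 595 s; ⌈595/200⌉ = 3.
The bound of 3 does not rule out 3, but exhaustive search shows no assignment into 3 commercial breaks of capacity 200 s exists — the minimum is 4.

No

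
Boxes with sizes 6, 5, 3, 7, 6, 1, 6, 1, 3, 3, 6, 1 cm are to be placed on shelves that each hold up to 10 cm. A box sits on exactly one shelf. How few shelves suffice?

6

Total = 7 + 6 + 6 + 6 + 6 + 5 + 3 + 3 + 3 + 1 + 1 + 1 = 48 cm.
Lower bound: ⌈48/10⌉ = 5 shelves.
A packing using 6 shelves:
  shelf 1: 7 + 3 = 10
  shelf 2: 6 + 3 + 1 = 10
  shelf 3: 6 + 3 + 1 = 10
  shelf 4: 6 + 1 = 7
  shelf 5: 6 = 6
  shelf 6: 5 = 5
No arrangement into 5 shelves stays within capacity, so 6 is optimal.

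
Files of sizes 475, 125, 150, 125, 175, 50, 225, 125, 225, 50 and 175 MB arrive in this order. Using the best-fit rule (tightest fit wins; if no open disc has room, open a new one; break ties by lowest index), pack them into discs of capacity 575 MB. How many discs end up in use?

  475 → disc 1 (new)  [load 475/575]
  125 → disc 2 (new)  [load 125/575]
  150 → disc 2  [load 275/575]
  125 → disc 2  [load 400/575]
  175 → disc 2  [load 575/575]
  50 → disc 1  [load 525/575]
  225 → disc 3 (new)  [load 225/575]
  125 → disc 3  [load 350/575]
  225 → disc 3  [load 575/575]
  50 → disc 1  [load 575/575]
  175 → disc 4 (new)  [load 175/575]
4 discs opened.

4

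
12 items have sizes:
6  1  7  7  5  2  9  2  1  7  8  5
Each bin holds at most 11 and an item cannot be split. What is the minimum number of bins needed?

7

Total = 9 + 8 + 7 + 7 + 7 + 6 + 5 + 5 + 2 + 2 + 1 + 1 = 60.
Lower bound: ⌈60/11⌉ = 6 bins.
A packing using 7 bins:
  bin 1: 9 + 2 = 11
  bin 2: 8 + 2 + 1 = 11
  bin 3: 7 + 1 = 8
  bin 4: 7 = 7
  bin 5: 7 = 7
  bin 6: 6 + 5 = 11
  bin 7: 5 = 5
No arrangement into 6 bins stays within capacity, so 7 is optimal.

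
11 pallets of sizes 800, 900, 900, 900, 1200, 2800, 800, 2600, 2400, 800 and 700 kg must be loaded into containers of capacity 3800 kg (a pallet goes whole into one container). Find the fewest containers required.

5

Total = 2800 + 2600 + 2400 + 1200 + 900 + 900 + 900 + 800 + 800 + 800 + 700 = 14800 kg.
Lower bound: ⌈14800/3800⌉ = 4 containers.
A packing using 5 containers:
  container 1: 2800 + 900 = 3700
  container 2: 2600 + 1200 = 3800
  container 3: 2400 + 900 = 3300
  container 4: 900 + 800 + 800 + 800 = 3300
  container 5: 700 = 700
No arrangement into 4 containers stays within capacity, so 5 is optimal.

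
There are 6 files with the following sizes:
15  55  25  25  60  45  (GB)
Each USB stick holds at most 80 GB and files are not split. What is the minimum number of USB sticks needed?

3

Total = 60 + 55 + 45 + 25 + 25 + 15 = 225 GB.
Lower bound: ⌈225/80⌉ = 3 USB sticks.
A packing using 3 USB sticks:
  USB stick 1: 60 + 15 = 75
  USB stick 2: 55 + 25 = 80
  USB stick 3: 45 + 25 = 70
This matches the lower bound, so 3 is optimal.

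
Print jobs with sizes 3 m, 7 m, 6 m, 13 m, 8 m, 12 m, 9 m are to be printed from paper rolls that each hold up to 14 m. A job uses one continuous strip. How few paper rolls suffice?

Total = 13 + 12 + 9 + 8 + 7 + 6 + 3 = 58 m.
Lower bound: ⌈58/14⌉ = 5 paper rolls.
A packing using 5 paper rolls:
  roll 1: 13 = 13
  roll 2: 12 = 12
  roll 3: 9 + 3 = 12
  roll 4: 8 + 6 = 14
  roll 5: 7 = 7
This matches the lower bound, so 5 is optimal.

5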